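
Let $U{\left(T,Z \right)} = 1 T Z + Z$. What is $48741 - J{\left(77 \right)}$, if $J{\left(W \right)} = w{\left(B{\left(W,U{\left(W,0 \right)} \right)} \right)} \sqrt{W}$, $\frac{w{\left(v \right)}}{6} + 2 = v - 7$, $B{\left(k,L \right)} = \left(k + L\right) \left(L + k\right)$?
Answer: $48741 - 35520 \sqrt{77} \approx -2.6295 \cdot 10^{5}$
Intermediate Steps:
$U{\left(T,Z \right)} = Z + T Z$ ($U{\left(T,Z \right)} = T Z + Z = Z + T Z$)
$B{\left(k,L \right)} = \left(L + k\right)^{2}$ ($B{\left(k,L \right)} = \left(L + k\right) \left(L + k\right) = \left(L + k\right)^{2}$)
$w{\left(v \right)} = -54 + 6 v$ ($w{\left(v \right)} = -12 + 6 \left(v - 7\right) = -12 + 6 \left(-7 + v\right) = -12 + \left(-42 + 6 v\right) = -54 + 6 v$)
$J{\left(W \right)} = \sqrt{W} \left(-54 + 6 W^{2}\right)$ ($J{\left(W \right)} = \left(-54 + 6 \left(0 \left(1 + W\right) + W\right)^{2}\right) \sqrt{W} = \left(-54 + 6 \left(0 + W\right)^{2}\right) \sqrt{W} = \left(-54 + 6 W^{2}\right) \sqrt{W} = \sqrt{W} \left(-54 + 6 W^{2}\right)$)
$48741 - J{\left(77 \right)} = 48741 - 6 \sqrt{77} \left(-9 + 77^{2}\right) = 48741 - 6 \sqrt{77} \left(-9 + 5929\right) = 48741 - 6 \sqrt{77} \cdot 5920 = 48741 - 35520 \sqrt{77}$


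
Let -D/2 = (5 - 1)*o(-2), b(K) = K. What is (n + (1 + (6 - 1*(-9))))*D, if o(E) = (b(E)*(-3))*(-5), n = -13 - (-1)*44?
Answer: 11280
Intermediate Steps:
n = 31 (n = -13 - 1*(-44) = -13 + 44 = 31)
o(E) = 15*E (o(E) = (E*(-3))*(-5) = -3*E*(-5) = 15*E)
D = 240 (D = -2*(5 - 1)*15*(-2) = -8*(-30) = -2*(-120) = 240)
(n + (1 + (6 - 1*(-9))))*D = (31 + (1 + (6 - 1*(-9))))*240 = (31 + (1 + (6 + 9)))*240 = (31 + (1 + 15))*240 = (31 + 16)*240 = 47*240 = 11280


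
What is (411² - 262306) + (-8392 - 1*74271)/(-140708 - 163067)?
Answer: -28367945712/303775 ≈ -93385.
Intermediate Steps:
(411² - 262306) + (-8392 - 1*74271)/(-140708 - 163067) = (168921 - 262306) + (-8392 - 74271)/(-303775) = -93385 - 82663*(-1/303775) = -93385 + 82663/303775 = -28367945712/303775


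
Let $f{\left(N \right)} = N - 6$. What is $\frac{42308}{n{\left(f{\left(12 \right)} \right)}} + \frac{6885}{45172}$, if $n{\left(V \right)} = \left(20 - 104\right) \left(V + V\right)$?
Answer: $- \frac{8500879}{203274} \approx -41.82$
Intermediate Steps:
$f{\left(N \right)} = -6 + N$
$n{\left(V \right)} = - 168 V$ ($n{\left(V \right)} = - 84 \cdot 2 V = - 168 V$)
$\frac{42308}{n{\left(f{\left(12 \right)} \right)}} + \frac{6885}{45172} = \frac{42308}{\left(-168\right) \left(-6 + 12\right)} + \frac{6885}{45172} = \frac{42308}{\left(-168\right) 6} + 6885 \cdot \frac{1}{45172} = \frac{42308}{-1008} + \frac{6885}{45172} = 42308 \left(- \frac{1}{1008}\right) + \frac{6885}{45172} = - \frac{1511}{36} + \frac{6885}{45172} = - \frac{8500879}{203274}$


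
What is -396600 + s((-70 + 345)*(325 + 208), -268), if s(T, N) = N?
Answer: -396868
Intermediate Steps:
-396600 + s((-70 + 345)*(325 + 208), -268) = -396600 - 268 = -396868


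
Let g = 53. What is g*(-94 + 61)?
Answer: -1749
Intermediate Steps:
g*(-94 + 61) = 53*(-94 + 61) = 53*(-33) = -1749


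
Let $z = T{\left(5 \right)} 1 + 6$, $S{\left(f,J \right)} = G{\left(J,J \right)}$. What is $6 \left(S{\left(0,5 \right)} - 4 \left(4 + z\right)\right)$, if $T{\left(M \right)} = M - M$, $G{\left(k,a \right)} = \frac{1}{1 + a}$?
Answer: $-239$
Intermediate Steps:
$S{\left(f,J \right)} = \frac{1}{1 + J}$
$T{\left(M \right)} = 0$
$z = 6$ ($z = 0 \cdot 1 + 6 = 0 + 6 = 6$)
$6 \left(S{\left(0,5 \right)} - 4 \left(4 + z\right)\right) = 6 \left(\frac{1}{1 + 5} - 4 \left(4 + 6\right)\right) = 6 \left(\frac{1}{6} - 40\right) = 6 \left(- \frac{239}{6}\right) = -239$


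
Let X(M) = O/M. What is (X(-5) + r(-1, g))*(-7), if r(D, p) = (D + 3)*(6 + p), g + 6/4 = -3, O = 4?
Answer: -77/5 ≈ -15.400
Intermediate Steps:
g = -9/2 (g = -3/2 - 3 = -9/2 ≈ -4.5000)
r(D, p) = (3 + D)*(6 + p)
X(M) = 4/M
(X(-5) + r(-1, g))*(-7) = (4/(-5) + (18 + 3*(-9/2) + 6*(-1) - 1*(-9/2)))*(-7) = (4*(-1/5) + (18 - 27/2 - 6 + 9/2))*(-7) = (-4/5 + 3)*(-7) = (11/5)*(-7) = -77/5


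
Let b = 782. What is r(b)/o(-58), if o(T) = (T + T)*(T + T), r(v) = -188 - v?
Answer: -485/6728 ≈ -0.072087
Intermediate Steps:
o(T) = 4*T² (o(T) = (2*T)*(2*T) = 4*T²)
r(b)/o(-58) = (-188 - 1*782)/((4*(-58)²)) = (-188 - 782)/((4*3364)) = -970/13456 = -970*1/13456 = -485/6728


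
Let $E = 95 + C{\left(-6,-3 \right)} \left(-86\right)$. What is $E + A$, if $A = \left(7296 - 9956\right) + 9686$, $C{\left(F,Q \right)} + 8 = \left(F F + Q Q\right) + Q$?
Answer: $4197$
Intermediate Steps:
$C{\left(F,Q \right)} = -8 + Q + F^{2} + Q^{2}$ ($C{\left(F,Q \right)} = -8 + \left(\left(F F + Q Q\right) + Q\right) = -8 + \left(\left(F^{2} + Q^{2}\right) + Q\right) = -8 + \left(Q + F^{2} + Q^{2}\right) = -8 + Q + F^{2} + Q^{2}$)
$E = -2829$ ($E = 95 + \left(-8 - 3 + \left(-6\right)^{2} + \left(-3\right)^{2}\right) \left(-86\right) = 95 + \left(-8 - 3 + 36 + 9\right) \left(-86\right) = 95 + 34 \left(-86\right) = 95 - 2924 = -2829$)
$A = 7026$ ($A = -2660 + 9686 = 7026$)
$E + A = -2829 + 7026 = 4197$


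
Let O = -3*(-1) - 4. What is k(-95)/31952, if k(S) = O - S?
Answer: 47/15976 ≈ 0.0029419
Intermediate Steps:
O = -1 (O = 3 - 4 = -1)
k(S) = -1 - S
k(-95)/31952 = (-1 - 1*(-95))/31952 = (-1 + 95)*(1/31952) = 94*(1/31952) = 47/15976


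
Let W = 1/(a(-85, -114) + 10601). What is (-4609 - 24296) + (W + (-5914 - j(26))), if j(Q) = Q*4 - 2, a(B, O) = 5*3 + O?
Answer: -366740341/10502 ≈ -34921.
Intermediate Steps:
a(B, O) = 15 + O
W = 1/10502 (W = 1/((15 - 114) + 10601) = 1/(-99 + 10601) = 1/10502 ≈ 9.5220e-5)
j(Q) = -2 + 4*Q (j(Q) = 4*Q - 2 = -2 + 4*Q)
(-4609 - 24296) + (W + (-5914 - j(26))) = (-4609 - 24296) + (1/10502 + (-5914 - (-2 + 4*26))) = -28905 + (1/10502 + (-5914 - (-2 + 104))) = -28905 + (1/10502 + (-5914 - 1*102)) = -28905 + (1/10502 + (-5914 - 102)) = -28905 + (1/10502 - 6016) = -28905 - 63180031/10502 = -366740341/10502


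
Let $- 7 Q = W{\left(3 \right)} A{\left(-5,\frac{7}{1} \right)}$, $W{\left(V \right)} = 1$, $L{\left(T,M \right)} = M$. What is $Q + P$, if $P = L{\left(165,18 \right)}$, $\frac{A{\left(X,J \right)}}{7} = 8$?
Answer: $10$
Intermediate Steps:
$A{\left(X,J \right)} = 56$ ($A{\left(X,J \right)} = 7 \cdot 8 = 56$)
$P = 18$
$Q = -8$ ($Q = - \frac{1 \cdot 56}{7} = \left(- \frac{1}{7}\right) 56 = -8$)
$Q + P = -8 + 18 = 10$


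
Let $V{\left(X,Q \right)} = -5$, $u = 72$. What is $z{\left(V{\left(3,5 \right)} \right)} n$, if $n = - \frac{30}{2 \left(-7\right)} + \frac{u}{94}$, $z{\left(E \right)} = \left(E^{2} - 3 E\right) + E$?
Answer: $\frac{4785}{47} \approx 101.81$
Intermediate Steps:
$z{\left(E \right)} = E^{2} - 2 E$
$n = \frac{957}{329}$ ($n = - \frac{30}{2 \left(-7\right)} + \frac{72}{94} = - \frac{30}{-14} + 72 \cdot \frac{1}{94} = \left(-30\right) \left(- \frac{1}{14}\right) + \frac{36}{47} = \frac{15}{7} + \frac{36}{47} = \frac{957}{329} \approx 2.9088$)
$z{\left(V{\left(3,5 \right)} \right)} n = - 5 \left(-2 - 5\right) \frac{957}{329} = \left(-5\right) \left(-7\right) \frac{957}{329} = 35 \cdot \frac{957}{329} = \frac{4785}{47}$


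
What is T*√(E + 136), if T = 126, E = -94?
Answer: 126*√42 ≈ 816.57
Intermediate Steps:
T*√(E + 136) = 126*√(-94 + 136) = 126*√42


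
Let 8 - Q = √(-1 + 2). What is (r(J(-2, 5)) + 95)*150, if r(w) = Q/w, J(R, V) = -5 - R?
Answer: 13900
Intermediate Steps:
Q = 7 (Q = 8 - √(-1 + 2) = 8 - √1 = 8 - 1*1 = 8 - 1 = 7)
r(w) = 7/w
(r(J(-2, 5)) + 95)*150 = (7/(-5 - 1*(-2)) + 95)*150 = (7/(-5 + 2) + 95)*150 = (7/(-3) + 95)*150 = (7*(-⅓) + 95)*150 = (-7/3 + 95)*150 = (278/3)*150 = 13900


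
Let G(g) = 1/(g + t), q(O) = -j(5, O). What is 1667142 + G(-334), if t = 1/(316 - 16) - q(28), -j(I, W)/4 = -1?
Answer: 165045390558/98999 ≈ 1.6671e+6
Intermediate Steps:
j(I, W) = 4 (j(I, W) = -4*(-1) = 4)
q(O) = -4 (q(O) = -1*4 = -4)
t = 1201/300 (t = 1/(316 - 16) - 1*(-4) = 1/300 + 4 = 1201/300 ≈ 4.0033)
G(g) = 1/(1201/300 + g) (G(g) = 1/(g + 1201/300) = 1/(1201/300 + g))
1667142 + G(-334) = 1667142 + 300/(1201 + 300*(-334)) = 1667142 + 300/(1201 - 100200) = 1667142 + 300/(-98999) = 1667142 + 300*(-1/98999) = 1667142 - 300/98999 = 165045390558/98999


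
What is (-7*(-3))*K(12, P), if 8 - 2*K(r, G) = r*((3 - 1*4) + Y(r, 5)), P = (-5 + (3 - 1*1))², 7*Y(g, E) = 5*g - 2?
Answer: -834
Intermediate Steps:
Y(g, E) = -2/7 + 5*g/7 (Y(g, E) = (5*g - 2)/7 = (-2 + 5*g)/7 = -2/7 + 5*g/7)
P = 9 (P = (-5 + (3 - 1))² = (-5 + 2)² = (-3)² = 9)
K(r, G) = 4 - r*(-9/7 + 5*r/7)/2 (K(r, G) = 4 - r*((3 - 1*4) + (-2/7 + 5*r/7))/2 = 4 - r*((3 - 4) + (-2/7 + 5*r/7))/2 = 4 - r*(-1 + (-2/7 + 5*r/7))/2 = 4 - r*(-9/7 + 5*r/7)/2)
(-7*(-3))*K(12, P) = (-7*(-3))*(4 - 5/14*12² + (9/14)*12) = 21*(4 - 5/14*144 + 54/7) = 21*(4 - 360/7 + 54/7) = 21*(-278/7) = -834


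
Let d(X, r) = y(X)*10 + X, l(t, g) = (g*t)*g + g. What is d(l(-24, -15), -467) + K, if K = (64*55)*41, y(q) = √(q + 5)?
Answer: 138905 + 10*I*√5410 ≈ 1.3891e+5 + 735.53*I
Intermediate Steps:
y(q) = √(5 + q)
l(t, g) = g + t*g² (l(t, g) = t*g² + g = g + t*g²)
d(X, r) = X + 10*√(5 + X) (d(X, r) = √(5 + X)*10 + X = 10*√(5 + X) + X = X + 10*√(5 + X))
K = 144320 (K = 3520*41 = 144320)
d(l(-24, -15), -467) + K = (-15*(1 - 15*(-24)) + 10*√(5 - 15*(1 - 15*(-24)))) + 144320 = (-15*(1 + 360) + 10*√(5 - 15*(1 + 360))) + 144320 = (-15*361 + 10*√(5 - 15*361)) + 144320 = (-5415 + 10*√(5 - 5415)) + 144320 = (-5415 + 10*√(-5410)) + 144320 = (-5415 + 10*(I*√5410)) + 144320 = (-5415 + 10*I*√5410) + 144320 = 138905 + 10*I*√5410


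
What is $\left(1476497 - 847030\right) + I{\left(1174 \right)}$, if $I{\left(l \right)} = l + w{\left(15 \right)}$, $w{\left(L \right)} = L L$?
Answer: $630866$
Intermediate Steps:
$w{\left(L \right)} = L^{2}$
$I{\left(l \right)} = 225 + l$ ($I{\left(l \right)} = l + 15^{2} = l + 225 = 225 + l$)
$\left(1476497 - 847030\right) + I{\left(1174 \right)} = \left(1476497 - 847030\right) + \left(225 + 1174\right) = 629467 + 1399 = 630866$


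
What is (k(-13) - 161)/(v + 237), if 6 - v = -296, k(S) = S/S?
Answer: -160/539 ≈ -0.29685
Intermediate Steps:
k(S) = 1
v = 302 (v = 6 - 1*(-296) = 6 + 296 = 302)
(k(-13) - 161)/(v + 237) = (1 - 161)/(302 + 237) = -160/539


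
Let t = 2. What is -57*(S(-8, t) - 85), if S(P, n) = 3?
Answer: 4674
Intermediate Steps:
-57*(S(-8, t) - 85) = -57*(3 - 85) = -57*(-82) = 4674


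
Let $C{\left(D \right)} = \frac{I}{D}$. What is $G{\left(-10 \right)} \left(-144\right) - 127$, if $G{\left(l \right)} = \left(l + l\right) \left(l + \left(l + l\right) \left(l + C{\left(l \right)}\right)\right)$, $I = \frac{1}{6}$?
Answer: $548033$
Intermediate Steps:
$I = \frac{1}{6} \approx 0.16667$
$C{\left(D \right)} = \frac{1}{6 D}$
$G{\left(l \right)} = 2 l \left(l + 2 l \left(l + \frac{1}{6 l}\right)\right)$ ($G{\left(l \right)} = \left(l + l\right) \left(l + \left(l + l\right) \left(l + \frac{1}{6 l}\right)\right) = 2 l \left(l + 2 l \left(l + \frac{1}{6 l}\right)\right)$)
$G{\left(-10 \right)} \left(-144\right) - 127 = \frac{2}{3} \left(-10\right) \left(1 + 3 \left(-10\right) \left(1 + 2 \left(-10\right)\right)\right) \left(-144\right) - 127 = \frac{2}{3} \left(-10\right) \left(1 + 3 \left(-10\right) \left(1 - 20\right)\right) \left(-144\right) - 127 = \frac{2}{3} \left(-10\right) \left(1 + 3 \left(-10\right) \left(-19\right)\right) \left(-144\right) - 127 = \frac{2}{3} \left(-10\right) \left(1 + 570\right) \left(-144\right) - 127 = \frac{2}{3} \left(-10\right) 571 \left(-144\right) - 127 = \left(- \frac{11420}{3}\right) \left(-144\right) - 127 = 548160 - 127 = 548033$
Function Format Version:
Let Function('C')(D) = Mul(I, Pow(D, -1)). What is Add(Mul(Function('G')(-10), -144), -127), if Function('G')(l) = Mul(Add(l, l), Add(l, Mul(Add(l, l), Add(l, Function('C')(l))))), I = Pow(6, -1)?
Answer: 548033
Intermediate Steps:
I = Rational(1, 6) ≈ 0.16667
Function('C')(D) = Mul(Rational(1, 6), Pow(D, -1))
Function('G')(l) = Mul(2, l, Add(l, Mul(2, l, Add(l, Mul(Rational(1, 6), Pow(l, -1)))))) (Function('G')(l) = Mul(Add(l, l), Add(l, Mul(Add(l, l), Add(l, Mul(Rational(1, 6), Pow(l, -1)))))) = Mul(Mul(2, l), Add(l, Mul(Mul(2, l), Add(l, Mul(Rational(1, 6), Pow(l, -1)))))) = Mul(Mul(2, l), Add(l, Mul(2, l, Add(l, Mul(Rational(1, 6), Pow(l, -1)))))) = Mul(2, l, Add(l, Mul(2, l, Add(l, Mul(Rational(1, 6), Pow(l, -1)))))))
Add(Mul(Function('G')(-10), -144), -127) = Add(Mul(Mul(Rational(2, 3), -10, Add(1, Mul(3, -10, Add(1, Mul(2, -10))))), -144), -127) = Add(Mul(Mul(Rational(2, 3), -10, Add(1, Mul(3, -10, Add(1, -20)))), -144), -127) = Add(Mul(Mul(Rational(2, 3), -10, Add(1, Mul(3, -10, -19))), -144), -127) = Add(Mul(Mul(Rational(2, 3), -10, Add(1, 570)), -144), -127) = Add(Mul(Mul(Rational(2, 3), -10, 571), -144), -127) = Add(Mul(Rational(-11420, 3), -144), -127) = Add(548160, -127) = 548033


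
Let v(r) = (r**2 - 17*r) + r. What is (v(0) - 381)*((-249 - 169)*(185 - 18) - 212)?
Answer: 26676858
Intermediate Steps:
v(r) = r**2 - 16*r
(v(0) - 381)*((-249 - 169)*(185 - 18) - 212) = (0*(-16 + 0) - 381)*((-249 - 169)*(185 - 18) - 212) = (0*(-16) - 381)*(-418*167 - 212) = (0 - 381)*(-69806 - 212) = -381*(-70018) = 26676858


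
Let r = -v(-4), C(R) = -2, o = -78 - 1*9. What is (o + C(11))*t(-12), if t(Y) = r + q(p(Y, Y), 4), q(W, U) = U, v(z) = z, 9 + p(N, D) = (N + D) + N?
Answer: -712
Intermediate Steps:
o = -87 (o = -78 - 9 = -87)
p(N, D) = -9 + D + 2*N (p(N, D) = -9 + ((N + D) + N) = -9 + ((D + N) + N) = -9 + (D + 2*N) = -9 + D + 2*N)
r = 4 (r = -1*(-4) = 4)
t(Y) = 8 (t(Y) = 4 + 4 = 8)
(o + C(11))*t(-12) = (-87 - 2)*8 = -89*8 = -712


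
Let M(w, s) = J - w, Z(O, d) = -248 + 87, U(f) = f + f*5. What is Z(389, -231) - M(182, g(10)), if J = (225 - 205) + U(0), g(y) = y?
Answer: 1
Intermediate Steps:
U(f) = 6*f (U(f) = f + 5*f = 6*f)
Z(O, d) = -161
J = 20 (J = (225 - 205) + 6*0 = 20 + 0 = 20)
M(w, s) = 20 - w
Z(389, -231) - M(182, g(10)) = -161 - (20 - 1*182) = -161 - (20 - 182) = -161 - 1*(-162) = -161 + 162 = 1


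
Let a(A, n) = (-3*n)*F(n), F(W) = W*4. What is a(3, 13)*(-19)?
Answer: 38532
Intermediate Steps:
F(W) = 4*W
a(A, n) = -12*n² (a(A, n) = (-3*n)*(4*n) = -12*n²)
a(3, 13)*(-19) = -12*13²*(-19) = -12*169*(-19) = -2028*(-19) = 38532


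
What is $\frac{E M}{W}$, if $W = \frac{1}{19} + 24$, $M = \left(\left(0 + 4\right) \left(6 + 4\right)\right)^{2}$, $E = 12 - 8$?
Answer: $\frac{121600}{457} \approx 266.08$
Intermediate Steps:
$E = 4$ ($E = 12 - 8 = 4$)
$M = 1600$ ($M = \left(4 \cdot 10\right)^{2} = 40^{2} = 1600$)
$W = \frac{457}{19}$ ($W = \frac{1}{19} + 24 = \frac{457}{19} \approx 24.053$)
$\frac{E M}{W} = \frac{4 \cdot 1600}{\frac{457}{19}} = 6400 \cdot \frac{19}{457} = \frac{121600}{457}$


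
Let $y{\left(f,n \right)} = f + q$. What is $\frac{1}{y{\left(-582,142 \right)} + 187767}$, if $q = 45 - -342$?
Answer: $\frac{1}{187572} \approx 5.3313 \cdot 10^{-6}$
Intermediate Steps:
$q = 387$ ($q = 45 + 342 = 387$)
$y{\left(f,n \right)} = 387 + f$ ($y{\left(f,n \right)} = f + 387 = 387 + f$)
$\frac{1}{y{\left(-582,142 \right)} + 187767} = \frac{1}{\left(387 - 582\right) + 187767} = \frac{1}{-195 + 187767} = \frac{1}{187572}$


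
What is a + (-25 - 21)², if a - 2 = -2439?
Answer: -321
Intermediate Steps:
a = -2437 (a = 2 - 2439 = -2437)
a + (-25 - 21)² = -2437 + (-25 - 21)² = -2437 + (-46)² = -2437 + 2116 = -321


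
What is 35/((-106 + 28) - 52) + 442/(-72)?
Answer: -2999/468 ≈ -6.4081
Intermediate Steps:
35/((-106 + 28) - 52) + 442/(-72) = 35/(-78 - 52) + 442*(-1/72) = 35/(-130) - 221/36 = 35*(-1/130) - 221/36 = -7/26 - 221/36 = -2999/468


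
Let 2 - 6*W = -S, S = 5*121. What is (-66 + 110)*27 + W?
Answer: 7735/6 ≈ 1289.2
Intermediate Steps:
S = 605
W = 607/6 (W = 1/3 - (-1)*605/6 = 1/3 - 1/6*(-605) = 1/3 + 605/6 = 607/6 ≈ 101.17)
(-66 + 110)*27 + W = (-66 + 110)*27 + 607/6 = 44*27 + 607/6 = 1188 + 607/6 = 7735/6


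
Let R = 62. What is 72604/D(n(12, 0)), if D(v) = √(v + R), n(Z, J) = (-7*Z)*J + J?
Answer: 36302*√62/31 ≈ 9220.7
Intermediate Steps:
n(Z, J) = J - 7*J*Z (n(Z, J) = -7*J*Z + J = J - 7*J*Z)
D(v) = √(62 + v) (D(v) = √(v + 62) = √(62 + v))
72604/D(n(12, 0)) = 72604/(√(62 + 0*(1 - 7*12))) = 72604/(√(62 + 0*(1 - 84))) = 72604/(√(62 + 0*(-83))) = 72604/(√(62 + 0)) = 72604/(√62) = 72604*(√62/62) = 36302*√62/31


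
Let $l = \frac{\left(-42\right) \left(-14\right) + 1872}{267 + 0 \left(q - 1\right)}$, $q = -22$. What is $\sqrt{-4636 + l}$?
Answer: $\frac{2 i \sqrt{9162194}}{89} \approx 68.021 i$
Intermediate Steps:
$l = \frac{820}{89}$ ($l = \frac{\left(-42\right) \left(-14\right) + 1872}{267 + 0 \left(-22 - 1\right)} = \frac{588 + 1872}{267 + 0 \left(-23\right)} = \frac{2460}{267 + 0} = \frac{2460}{267} = 2460 \cdot \frac{1}{267} = \frac{820}{89} \approx 9.2135$)
$\sqrt{-4636 + l} = \sqrt{-4636 + \frac{820}{89}} = \sqrt{- \frac{411784}{89}} = \frac{2 i \sqrt{9162194}}{89}$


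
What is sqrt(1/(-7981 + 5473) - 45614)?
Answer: I*sqrt(71728745451)/1254 ≈ 213.57*I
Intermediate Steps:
sqrt(1/(-7981 + 5473) - 45614) = sqrt(1/(-2508) - 45614) = sqrt(-1/2508 - 45614) = sqrt(-114399913/2508) = I*sqrt(71728745451)/1254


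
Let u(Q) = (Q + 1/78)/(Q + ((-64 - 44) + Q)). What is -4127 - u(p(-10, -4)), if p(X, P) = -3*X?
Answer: -15449147/3744 ≈ -4126.4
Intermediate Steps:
u(Q) = (1/78 + Q)/(-108 + 2*Q) (u(Q) = (Q + 1/78)/(Q + (-108 + Q)) = (1/78 + Q)/(-108 + 2*Q))
-4127 - u(p(-10, -4)) = -4127 - (1 + 78*(-3*(-10)))/(156*(-54 - 3*(-10))) = -4127 - (1 + 78*30)/(156*(-54 + 30)) = -4127 - (1 + 2340)/(156*(-24)) = -4127 - (-1)*2341/(156*24) = -4127 - 1*(-2341/3744) = -4127 + 2341/3744 = -15449147/3744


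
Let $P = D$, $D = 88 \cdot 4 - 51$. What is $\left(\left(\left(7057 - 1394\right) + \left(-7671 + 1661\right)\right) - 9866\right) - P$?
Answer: $-10514$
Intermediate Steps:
$D = 301$ ($D = 352 - 51 = 301$)
$P = 301$
$\left(\left(\left(7057 - 1394\right) + \left(-7671 + 1661\right)\right) - 9866\right) - P = \left(\left(\left(7057 - 1394\right) + \left(-7671 + 1661\right)\right) - 9866\right) - 301 = \left(\left(5663 - 6010\right) - 9866\right) - 301 = \left(-347 - 9866\right) - 301 = -10213 - 301 = -10514$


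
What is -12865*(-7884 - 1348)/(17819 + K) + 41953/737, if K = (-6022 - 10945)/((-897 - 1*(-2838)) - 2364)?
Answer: 18057783569/2692261 ≈ 6707.3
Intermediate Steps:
K = 361/9 (K = -16967/((-897 + 2838) - 2364) = -16967/(1941 - 2364) = -16967/(-423) = -16967*(-1/423) = 361/9 ≈ 40.111)
-12865*(-7884 - 1348)/(17819 + K) + 41953/737 = -12865*(-7884 - 1348)/(17819 + 361/9) + 41953/737 = -12865/((160732/9)/(-9232)) + 41953*(1/737) = -12865/((160732/9)*(-1/9232)) + 41953/737 = -12865/(-40183/20772) + 41953/737 = -12865*(-20772/40183) + 41953/737 = 267231780/40183 + 41953/737 = 18057783569/2692261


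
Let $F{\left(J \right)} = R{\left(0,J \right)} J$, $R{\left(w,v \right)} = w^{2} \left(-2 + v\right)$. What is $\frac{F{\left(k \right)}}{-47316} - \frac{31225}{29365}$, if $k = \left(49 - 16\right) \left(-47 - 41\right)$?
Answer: $- \frac{6245}{5873} \approx -1.0633$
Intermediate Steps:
$k = -2904$ ($k = 33 \left(-88\right) = -2904$)
$F{\left(J \right)} = 0$ ($F{\left(J \right)} = 0^{2} \left(-2 + J\right) J = 0 \left(-2 + J\right) J = 0 J = 0$)
$\frac{F{\left(k \right)}}{-47316} - \frac{31225}{29365} = \frac{0}{-47316} - \frac{31225}{29365} = 0 \left(- \frac{1}{47316}\right) - \frac{6245}{5873} = 0 - \frac{6245}{5873} = - \frac{6245}{5873}$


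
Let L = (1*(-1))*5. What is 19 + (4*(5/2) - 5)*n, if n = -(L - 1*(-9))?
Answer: -1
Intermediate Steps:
L = -5 (L = -1*5 = -5)
n = -4 (n = -(-5 - 1*(-9)) = -(-5 + 9) = -1*4 = -4)
19 + (4*(5/2) - 5)*n = 19 + (4*(5/2) - 5)*(-4) = 19 + (10 - 5)*(-4) = 19 + 5*(-4) = 19 - 20 = -1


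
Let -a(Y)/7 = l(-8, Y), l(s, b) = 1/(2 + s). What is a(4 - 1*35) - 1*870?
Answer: -5213/6 ≈ -868.83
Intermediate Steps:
a(Y) = 7/6 (a(Y) = -7/(2 - 8) = -7/(-6) = -7*(-⅙) = 7/6)
a(4 - 1*35) - 1*870 = 7/6 - 1*870 = 7/6 - 870 = -5213/6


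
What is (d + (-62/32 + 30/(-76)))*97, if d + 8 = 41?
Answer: 904331/304 ≈ 2974.8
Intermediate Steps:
d = 33 (d = -8 + 41 = 33)
(d + (-62/32 + 30/(-76)))*97 = (33 + (-62/32 + 30/(-76)))*97 = (33 + (-62*1/32 + 30*(-1/76)))*97 = (33 + (-31/16 - 15/38))*97 = (33 - 709/304)*97 = (9323/304)*97 = 904331/304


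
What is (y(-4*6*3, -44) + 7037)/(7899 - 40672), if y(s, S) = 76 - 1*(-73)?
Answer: -7186/32773 ≈ -0.21927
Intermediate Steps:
y(s, S) = 149 (y(s, S) = 76 + 73 = 149)
(y(-4*6*3, -44) + 7037)/(7899 - 40672) = (149 + 7037)/(7899 - 40672) = 7186/(-32773) = 7186*(-1/32773) = -7186/32773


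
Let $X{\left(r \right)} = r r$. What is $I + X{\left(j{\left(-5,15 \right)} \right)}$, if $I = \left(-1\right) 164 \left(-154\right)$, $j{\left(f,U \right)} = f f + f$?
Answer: $25656$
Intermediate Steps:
$j{\left(f,U \right)} = f + f^{2}$ ($j{\left(f,U \right)} = f^{2} + f = f + f^{2}$)
$X{\left(r \right)} = r^{2}$
$I = 25256$ ($I = \left(-164\right) \left(-154\right) = 25256$)
$I + X{\left(j{\left(-5,15 \right)} \right)} = 25256 + \left(- 5 \left(1 - 5\right)\right)^{2} = 25256 + \left(\left(-5\right) \left(-4\right)\right)^{2} = 25256 + 20^{2} = 25256 + 400 = 25656$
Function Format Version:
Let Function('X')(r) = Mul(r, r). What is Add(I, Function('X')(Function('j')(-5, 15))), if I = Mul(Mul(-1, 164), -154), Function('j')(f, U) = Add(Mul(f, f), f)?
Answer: 25656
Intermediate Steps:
Function('j')(f, U) = Add(f, Pow(f, 2)) (Function('j')(f, U) = Add(Pow(f, 2), f) = Add(f, Pow(f, 2)))
Function('X')(r) = Pow(r, 2)
I = 25256 (I = Mul(-164, -154) = 25256)
Add(I, Function('X')(Function('j')(-5, 15))) = Add(25256, Pow(Mul(-5, Add(1, -5)), 2)) = Add(25256, Pow(Mul(-5, -4), 2)) = Add(25256, Pow(20, 2)) = Add(25256, 400) = 25656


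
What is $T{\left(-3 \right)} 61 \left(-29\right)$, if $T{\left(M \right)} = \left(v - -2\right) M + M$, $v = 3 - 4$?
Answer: $10614$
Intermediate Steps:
$v = -1$
$T{\left(M \right)} = 2 M$ ($T{\left(M \right)} = \left(-1 - -2\right) M + M = \left(-1 + 2\right) M + M = 1 M + M = M + M = 2 M$)
$T{\left(-3 \right)} 61 \left(-29\right) = 2 \left(-3\right) 61 \left(-29\right) = \left(-6\right) 61 \left(-29\right) = \left(-366\right) \left(-29\right) = 10614$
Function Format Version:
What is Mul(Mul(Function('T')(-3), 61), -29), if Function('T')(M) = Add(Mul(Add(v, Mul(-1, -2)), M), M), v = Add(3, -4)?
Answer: 10614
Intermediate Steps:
v = -1
Function('T')(M) = Mul(2, M) (Function('T')(M) = Add(Mul(Add(-1, Mul(-1, -2)), M), M) = Add(Mul(Add(-1, 2), M), M) = Add(Mul(1, M), M) = Add(M, M) = Mul(2, M))
Mul(Mul(Function('T')(-3), 61), -29) = Mul(Mul(Mul(2, -3), 61), -29) = Mul(Mul(-6, 61), -29) = Mul(-366, -29) = 10614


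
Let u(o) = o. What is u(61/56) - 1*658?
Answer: -36787/56 ≈ -656.91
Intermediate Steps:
u(61/56) - 1*658 = 61/56 - 1*658 = 61*(1/56) - 658 = 61/56 - 658 = -36787/56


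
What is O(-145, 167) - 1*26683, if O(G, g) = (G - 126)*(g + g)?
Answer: -117197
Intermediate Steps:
O(G, g) = 2*g*(-126 + G) (O(G, g) = (-126 + G)*(2*g) = 2*g*(-126 + G))
O(-145, 167) - 1*26683 = 2*167*(-126 - 145) - 1*26683 = 2*167*(-271) - 26683 = -90514 - 26683 = -117197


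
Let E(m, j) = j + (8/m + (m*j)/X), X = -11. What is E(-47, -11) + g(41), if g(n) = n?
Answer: -807/47 ≈ -17.170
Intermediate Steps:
E(m, j) = j + 8/m - j*m/11 (E(m, j) = j + (8/m + (m*j)/(-11)) = j + (8/m + (j*m)*(-1/11)) = j + (8/m - j*m/11) = j + 8/m - j*m/11)
E(-47, -11) + g(41) = (-11 + 8/(-47) - 1/11*(-11)*(-47)) + 41 = (-11 + 8*(-1/47) - 47) + 41 = (-11 - 8/47 - 47) + 41 = -2734/47 + 41 = -807/47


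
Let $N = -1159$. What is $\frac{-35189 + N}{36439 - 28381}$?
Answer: $- \frac{6058}{1343} \approx -4.5108$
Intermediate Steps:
$\frac{-35189 + N}{36439 - 28381} = \frac{-35189 - 1159}{36439 - 28381} = - \frac{36348}{8058} = \left(-36348\right) \frac{1}{8058} = - \frac{6058}{1343}$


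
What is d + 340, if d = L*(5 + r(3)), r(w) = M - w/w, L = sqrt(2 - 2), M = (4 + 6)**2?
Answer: 340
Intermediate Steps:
M = 100 (M = 10**2 = 100)
L = 0 (L = sqrt(0) = 0)
r(w) = 99 (r(w) = 100 - w/w = 100 - 1*1 = 100 - 1 = 99)
d = 0 (d = 0*(5 + 99) = 0*104 = 0)
d + 340 = 0 + 340 = 340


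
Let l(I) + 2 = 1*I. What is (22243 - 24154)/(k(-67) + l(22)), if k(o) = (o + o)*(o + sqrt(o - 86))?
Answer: -8597589/41855636 - 384111*I*sqrt(17)/41855636 ≈ -0.20541 - 0.037838*I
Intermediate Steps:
k(o) = 2*o*(o + sqrt(-86 + o)) (k(o) = (2*o)*(o + sqrt(-86 + o)) = 2*o*(o + sqrt(-86 + o)))
l(I) = -2 + I (l(I) = -2 + 1*I = -2 + I)
(22243 - 24154)/(k(-67) + l(22)) = (22243 - 24154)/(2*(-67)*(-67 + sqrt(-86 - 67)) + (-2 + 22)) = -1911/(2*(-67)*(-67 + sqrt(-153)) + 20) = -1911/(2*(-67)*(-67 + 3*I*sqrt(17)) + 20) = -1911/((8978 - 402*I*sqrt(17)) + 20) = -1911/(8998 - 402*I*sqrt(17))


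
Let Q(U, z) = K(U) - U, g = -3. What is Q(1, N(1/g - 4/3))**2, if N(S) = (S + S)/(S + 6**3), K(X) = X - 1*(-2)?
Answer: 4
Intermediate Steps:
K(X) = 2 + X (K(X) = X + 2 = 2 + X)
N(S) = 2*S/(216 + S) (N(S) = (2*S)/(S + 216) = (2*S)/(216 + S) = 2*S/(216 + S))
Q(U, z) = 2 (Q(U, z) = (2 + U) - U = 2)
Q(1, N(1/g - 4/3))**2 = 2**2 = 4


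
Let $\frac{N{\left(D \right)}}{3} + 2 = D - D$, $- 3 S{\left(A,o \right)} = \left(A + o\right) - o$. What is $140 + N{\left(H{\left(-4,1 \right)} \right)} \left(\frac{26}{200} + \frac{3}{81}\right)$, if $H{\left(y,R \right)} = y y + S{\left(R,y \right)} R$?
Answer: $\frac{62549}{450} \approx 139.0$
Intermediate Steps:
$S{\left(A,o \right)} = - \frac{A}{3}$ ($S{\left(A,o \right)} = - \frac{\left(A + o\right) - o}{3} = - \frac{A}{3}$)
$H{\left(y,R \right)} = y^{2} - \frac{R^{2}}{3}$ ($H{\left(y,R \right)} = y y + - \frac{R}{3} R = y^{2} - \frac{R^{2}}{3}$)
$N{\left(D \right)} = -6$ ($N{\left(D \right)} = -6 + 3 \left(D - D\right) = -6 + 3 \cdot 0 = -6 + 0 = -6$)
$140 + N{\left(H{\left(-4,1 \right)} \right)} \left(\frac{26}{200} + \frac{3}{81}\right) = 140 - 6 \left(\frac{26}{200} + \frac{3}{81}\right) = 140 - 6 \left(26 \cdot \frac{1}{200} + 3 \cdot \frac{1}{81}\right) = 140 - 6 \left(\frac{13}{100} + \frac{1}{27}\right) = 140 - \frac{451}{450} = \frac{62549}{450}$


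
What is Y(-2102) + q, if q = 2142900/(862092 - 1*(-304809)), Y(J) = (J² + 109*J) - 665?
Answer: 1629236058807/388967 ≈ 4.1886e+6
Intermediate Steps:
Y(J) = -665 + J² + 109*J
q = 714300/388967 (q = 2142900/(862092 + 304809) = 2142900/1166901 = 2142900*(1/1166901) = 714300/388967 ≈ 1.8364)
Y(-2102) + q = (-665 + (-2102)² + 109*(-2102)) + 714300/388967 = (-665 + 4418404 - 229118) + 714300/388967 = 4188621 + 714300/388967 = 1629236058807/388967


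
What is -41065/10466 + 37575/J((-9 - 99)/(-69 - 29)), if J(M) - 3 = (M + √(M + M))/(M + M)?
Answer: 10614281735/952406 - 112725*√3/91 ≈ 8999.2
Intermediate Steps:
J(M) = 3 + (M + √2*√M)/(2*M) (J(M) = 3 + (M + √(M + M))/(M + M) = 3 + (M + √(2*M))/((2*M)) = 3 + (M + √2*√M)*(1/(2*M)) = 3 + (M + √2*√M)/(2*M))
-41065/10466 + 37575/J((-9 - 99)/(-69 - 29)) = -41065/10466 + 37575/(7/2 + √2/(2*√((-9 - 99)/(-69 - 29)))) = -41065*1/10466 + 37575/(7/2 + √2/(2*√(-108/(-98)))) = -41065/10466 + 37575/(7/2 + √2/(2*√(-108*(-1/98)))) = -41065/10466 + 37575/(7/2 + √2/(2*√(54/49))) = -41065/10466 + 37575/(7/2 + √2*(7*√6/18)/2) = -41065/10466 + 37575/(7/2 + 7*√3/18)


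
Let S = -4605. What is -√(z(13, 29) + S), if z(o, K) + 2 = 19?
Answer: -2*I*√1147 ≈ -67.735*I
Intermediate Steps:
z(o, K) = 17 (z(o, K) = -2 + 19 = 17)
-√(z(13, 29) + S) = -√(17 - 4605) = -√(-4588) = -2*I*√1147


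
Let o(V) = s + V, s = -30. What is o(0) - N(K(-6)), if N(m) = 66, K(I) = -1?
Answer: -96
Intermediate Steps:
o(V) = -30 + V
o(0) - N(K(-6)) = (-30 + 0) - 1*66 = -30 - 66 = -96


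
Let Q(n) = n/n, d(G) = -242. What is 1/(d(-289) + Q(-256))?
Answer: -1/241 ≈ -0.0041494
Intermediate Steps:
Q(n) = 1
1/(d(-289) + Q(-256)) = 1/(-242 + 1) = 1/(-241) = -1/241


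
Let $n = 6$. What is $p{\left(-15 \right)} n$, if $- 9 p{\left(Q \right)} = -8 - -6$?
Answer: $\frac{4}{3} \approx 1.3333$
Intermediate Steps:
$p{\left(Q \right)} = \frac{2}{9}$ ($p{\left(Q \right)} = - \frac{-8 - -6}{9} = - \frac{-8 + 6}{9} = \left(- \frac{1}{9}\right) \left(-2\right) = \frac{2}{9}$)
$p{\left(-15 \right)} n = \frac{2}{9} \cdot 6 = \frac{4}{3}$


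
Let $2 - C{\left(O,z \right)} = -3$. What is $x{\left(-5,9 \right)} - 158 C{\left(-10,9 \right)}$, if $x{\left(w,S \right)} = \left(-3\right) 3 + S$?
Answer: $-790$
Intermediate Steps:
$x{\left(w,S \right)} = -9 + S$
$C{\left(O,z \right)} = 5$ ($C{\left(O,z \right)} = 2 - -3 = 2 + 3 = 5$)
$x{\left(-5,9 \right)} - 158 C{\left(-10,9 \right)} = \left(-9 + 9\right) - 790 = 0 - 790 = -790$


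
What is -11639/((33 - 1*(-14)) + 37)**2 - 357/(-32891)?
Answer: -380299357/232078896 ≈ -1.6387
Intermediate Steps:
-11639/((33 - 1*(-14)) + 37)**2 - 357/(-32891) = -11639/((33 + 14) + 37)**2 - 357*(-1/32891) = -11639/(47 + 37)**2 + 357/32891 = -11639/(84**2) + 357/32891 = -11639/7056 + 357/32891 = -380299357/232078896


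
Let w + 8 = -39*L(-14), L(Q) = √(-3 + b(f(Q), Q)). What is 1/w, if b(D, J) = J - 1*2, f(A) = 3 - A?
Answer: I/(-8*I + 39*√19) ≈ -0.00027621 + 0.0058695*I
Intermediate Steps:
b(D, J) = -2 + J (b(D, J) = J - 2 = -2 + J)
L(Q) = √(-5 + Q) (L(Q) = √(-3 + (-2 + Q)) = √(-5 + Q))
w = -8 - 39*I*√19 (w = -8 - 39*√(-5 - 14) = -8 - 39*I*√19 ≈ -8.0 - 170.0*I)
1/w = 1/(-8 - 39*I*√19)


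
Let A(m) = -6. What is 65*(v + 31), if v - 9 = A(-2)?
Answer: 2210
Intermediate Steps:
v = 3 (v = 9 - 6 = 3)
65*(v + 31) = 65*(3 + 31) = 65*34 = 2210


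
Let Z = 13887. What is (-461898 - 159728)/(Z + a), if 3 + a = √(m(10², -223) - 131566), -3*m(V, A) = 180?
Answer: -4315327692/96448541 + 310813*I*√131626/96448541 ≈ -44.742 + 1.1692*I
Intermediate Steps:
m(V, A) = -60 (m(V, A) = -⅓*180 = -60)
a = -3 + I*√131626 (a = -3 + √(-60 - 131566) = -3 + √(-131626) = -3 + I*√131626 ≈ -3.0 + 362.8*I)
(-461898 - 159728)/(Z + a) = (-461898 - 159728)/(13887 + (-3 + I*√131626)) = -621626/(13884 + I*√131626)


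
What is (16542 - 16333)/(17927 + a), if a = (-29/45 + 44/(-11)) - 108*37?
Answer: 9405/626686 ≈ 0.015008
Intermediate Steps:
a = -180029/45 (a = (-29*1/45 + 44*(-1/11)) - 3996 = (-29/45 - 4) - 3996 = -209/45 - 3996 = -180029/45 ≈ -4000.6)
(16542 - 16333)/(17927 + a) = (16542 - 16333)/(17927 - 180029/45) = 209/(626686/45) = 209*(45/626686) = 9405/626686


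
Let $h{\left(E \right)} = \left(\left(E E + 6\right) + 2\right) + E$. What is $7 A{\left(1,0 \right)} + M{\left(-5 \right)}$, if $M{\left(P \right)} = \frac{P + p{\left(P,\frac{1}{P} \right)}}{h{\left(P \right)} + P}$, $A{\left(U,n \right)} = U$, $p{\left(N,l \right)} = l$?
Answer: $\frac{779}{115} \approx 6.7739$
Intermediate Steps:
$h{\left(E \right)} = 8 + E + E^{2}$ ($h{\left(E \right)} = \left(\left(E^{2} + 6\right) + 2\right) + E = \left(\left(6 + E^{2}\right) + 2\right) + E = \left(8 + E^{2}\right) + E = 8 + E + E^{2}$)
$M{\left(P \right)} = \frac{P + \frac{1}{P}}{8 + P^{2} + 2 P}$ ($M{\left(P \right)} = \frac{P + \frac{1}{P}}{\left(8 + P + P^{2}\right) + P} = \frac{P + \frac{1}{P}}{8 + P^{2} + 2 P}$)
$7 A{\left(1,0 \right)} + M{\left(-5 \right)} = 7 \cdot 1 + \frac{1 + \left(-5\right)^{2}}{\left(-5\right) \left(8 + \left(-5\right)^{2} + 2 \left(-5\right)\right)} = 7 - \frac{1 + 25}{5 \left(8 + 25 - 10\right)} = 7 - \frac{1}{5} \cdot \frac{1}{23} \cdot 26 = 7 - \frac{1}{115} \cdot 26 = 7 - \frac{26}{115} = \frac{779}{115}$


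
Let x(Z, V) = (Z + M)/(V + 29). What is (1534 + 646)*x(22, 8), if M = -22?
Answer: 0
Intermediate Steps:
x(Z, V) = (-22 + Z)/(29 + V) (x(Z, V) = (Z - 22)/(V + 29) = (-22 + Z)/(29 + V))
(1534 + 646)*x(22, 8) = (1534 + 646)*((-22 + 22)/(29 + 8)) = 2180*(0/37) = 2180*((1/37)*0) = 2180*0 = 0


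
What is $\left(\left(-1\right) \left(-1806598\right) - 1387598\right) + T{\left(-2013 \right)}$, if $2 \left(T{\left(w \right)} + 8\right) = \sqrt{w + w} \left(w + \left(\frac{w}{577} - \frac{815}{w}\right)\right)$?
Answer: $418992 - \frac{2341683427 i \sqrt{4026}}{2323002} \approx 4.1899 \cdot 10^{5} - 63961.0 i$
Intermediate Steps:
$T{\left(w \right)} = -8 + \frac{\sqrt{2} \sqrt{w} \left(- \frac{815}{w} + \frac{578 w}{577}\right)}{2}$ ($T{\left(w \right)} = -8 + \frac{\sqrt{w + w} \left(w + \left(\frac{w}{577} - \frac{815}{w}\right)\right)}{2} = -8 + \frac{\sqrt{2 w} \left(w + \left(w \frac{1}{577} - \frac{815}{w}\right)\right)}{2} = -8 + \frac{\sqrt{2} \sqrt{w} \left(w + \left(\frac{w}{577} - \frac{815}{w}\right)\right)}{2} = -8 + \frac{\sqrt{2} \sqrt{w} \left(w + \left(- \frac{815}{w} + \frac{w}{577}\right)\right)}{2} = -8 + \frac{\sqrt{2} \sqrt{w} \left(- \frac{815}{w} + \frac{578 w}{577}\right)}{2}$)
$\left(\left(-1\right) \left(-1806598\right) - 1387598\right) + T{\left(-2013 \right)} = \left(\left(-1\right) \left(-1806598\right) - 1387598\right) - \left(8 - \frac{289 \sqrt{2} \left(-2013\right)^{\frac{3}{2}}}{577} + \frac{815 \sqrt{2}}{2 i \sqrt{2013}}\right) = \left(1806598 - 1387598\right) - \left(8 - \frac{289 \sqrt{2} \left(- 2013 i \sqrt{2013}\right)}{577} + \frac{815 \sqrt{2} \left(- \frac{i \sqrt{2013}}{2013}\right)}{2}\right) = 419000 - \left(8 + \frac{2341683427 i \sqrt{4026}}{2323002}\right) = 418992 - \frac{2341683427 i \sqrt{4026}}{2323002}$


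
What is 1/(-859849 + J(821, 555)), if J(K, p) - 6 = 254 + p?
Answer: -1/859034 ≈ -1.1641e-6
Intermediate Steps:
J(K, p) = 260 + p (J(K, p) = 6 + (254 + p) = 260 + p)
1/(-859849 + J(821, 555)) = 1/(-859849 + (260 + 555)) = 1/(-859849 + 815) = 1/(-859034) = -1/859034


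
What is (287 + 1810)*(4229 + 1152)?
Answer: 11283957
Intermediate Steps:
(287 + 1810)*(4229 + 1152) = 2097*5381 = 11283957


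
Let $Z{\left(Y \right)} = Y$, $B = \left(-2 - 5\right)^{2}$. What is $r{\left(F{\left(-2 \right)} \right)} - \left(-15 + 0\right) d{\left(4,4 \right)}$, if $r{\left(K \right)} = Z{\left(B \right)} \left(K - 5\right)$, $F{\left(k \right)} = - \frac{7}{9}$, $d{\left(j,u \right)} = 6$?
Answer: $- \frac{1738}{9} \approx -193.11$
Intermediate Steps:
$B = 49$ ($B = \left(-7\right)^{2} = 49$)
$F{\left(k \right)} = - \frac{7}{9}$ ($F{\left(k \right)} = \left(-7\right) \frac{1}{9} = - \frac{7}{9}$)
$r{\left(K \right)} = -245 + 49 K$ ($r{\left(K \right)} = 49 \left(K - 5\right) = 49 \left(-5 + K\right) = -245 + 49 K$)
$r{\left(F{\left(-2 \right)} \right)} - \left(-15 + 0\right) d{\left(4,4 \right)} = \left(-245 + 49 \left(- \frac{7}{9}\right)\right) - \left(-15 + 0\right) 6 = \left(-245 - \frac{343}{9}\right) - \left(-15\right) 6 = - \frac{2548}{9} - -90 = - \frac{2548}{9} + 90 = - \frac{1738}{9}$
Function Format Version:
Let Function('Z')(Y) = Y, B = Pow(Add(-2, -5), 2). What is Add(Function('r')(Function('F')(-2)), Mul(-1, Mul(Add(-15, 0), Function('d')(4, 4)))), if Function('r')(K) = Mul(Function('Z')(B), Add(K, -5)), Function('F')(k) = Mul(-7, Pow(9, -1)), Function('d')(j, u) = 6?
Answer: Rational(-1738, 9) ≈ -193.11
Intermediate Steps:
B = 49 (B = Pow(-7, 2) = 49)
Function('F')(k) = Rational(-7, 9) (Function('F')(k) = Mul(-7, Rational(1, 9)) = Rational(-7, 9))
Function('r')(K) = Add(-245, Mul(49, K)) (Function('r')(K) = Mul(49, Add(K, -5)) = Mul(49, Add(-5, K)) = Add(-245, Mul(49, K)))
Add(Function('r')(Function('F')(-2)), Mul(-1, Mul(Add(-15, 0), Function('d')(4, 4)))) = Add(Add(-245, Mul(49, Rational(-7, 9))), Mul(-1, Mul(Add(-15, 0), 6))) = Add(Add(-245, Rational(-343, 9)), Mul(-1, Mul(-15, 6))) = Add(Rational(-2548, 9), Mul(-1, -90)) = Add(Rational(-2548, 9), 90) = Rational(-1738, 9)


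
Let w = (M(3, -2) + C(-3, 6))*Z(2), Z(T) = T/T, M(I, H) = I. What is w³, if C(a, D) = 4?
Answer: 343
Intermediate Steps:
Z(T) = 1
w = 7 (w = (3 + 4)*1 = 7*1 = 7)
w³ = 7³ = 343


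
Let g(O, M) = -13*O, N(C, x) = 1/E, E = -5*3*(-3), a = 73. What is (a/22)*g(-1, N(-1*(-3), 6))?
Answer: 949/22 ≈ 43.136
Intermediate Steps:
E = 45 (E = -15*(-3) = 45)
N(C, x) = 1/45
(a/22)*g(-1, N(-1*(-3), 6)) = (73/22)*(-13*(-1)) = ((1/22)*73)*13 = (73/22)*13 = 949/22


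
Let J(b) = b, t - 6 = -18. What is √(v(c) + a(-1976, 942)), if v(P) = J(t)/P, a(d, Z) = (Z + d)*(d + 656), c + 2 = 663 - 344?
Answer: 2*√34288855629/317 ≈ 1168.3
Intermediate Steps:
t = -12 (t = 6 - 18 = -12)
c = 317 (c = -2 + (663 - 344) = -2 + 319 = 317)
a(d, Z) = (656 + d)*(Z + d) (a(d, Z) = (Z + d)*(656 + d) = (656 + d)*(Z + d))
v(P) = -12/P
√(v(c) + a(-1976, 942)) = √(-12/317 + ((-1976)² + 656*942 + 656*(-1976) + 942*(-1976))) = √(-12*1/317 + (3904576 + 617952 - 1296256 - 1861392)) = √(-12/317 + 1364880) = √(432666948/317) = 2*√34288855629/317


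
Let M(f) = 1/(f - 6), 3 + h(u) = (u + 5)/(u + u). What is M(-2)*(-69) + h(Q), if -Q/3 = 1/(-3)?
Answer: 69/8 ≈ 8.6250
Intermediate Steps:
Q = 1 (Q = -3/(-3) = -3*(-⅓) = 1)
h(u) = -3 + (5 + u)/(2*u) (h(u) = -3 + (u + 5)/(u + u) = -3 + (5 + u)/((2*u)) = -3 + (5 + u)*(1/(2*u)) = -3 + (5 + u)/(2*u))
M(f) = 1/(-6 + f)
M(-2)*(-69) + h(Q) = -69/(-6 - 2) + (5/2)*(1 - 1*1)/1 = -69/(-8) + (5/2)*1*(1 - 1) = -⅛*(-69) + (5/2)*1*0 = 69/8 + 0 = 69/8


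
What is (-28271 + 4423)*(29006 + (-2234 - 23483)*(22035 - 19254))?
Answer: 1704892828408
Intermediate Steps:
(-28271 + 4423)*(29006 + (-2234 - 23483)*(22035 - 19254)) = -23848*(29006 - 25717*2781) = -23848*(29006 - 71518977) = -23848*(-71489971) = 1704892828408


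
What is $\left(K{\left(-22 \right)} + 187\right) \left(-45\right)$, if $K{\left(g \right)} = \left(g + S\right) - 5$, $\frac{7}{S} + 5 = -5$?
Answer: $- \frac{14337}{2} \approx -7168.5$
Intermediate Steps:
$S = - \frac{7}{10}$ ($S = \frac{7}{-5 - 5} = \frac{7}{-10} = 7 \left(- \frac{1}{10}\right) = - \frac{7}{10} \approx -0.7$)
$K{\left(g \right)} = - \frac{57}{10} + g$ ($K{\left(g \right)} = \left(g - \frac{7}{10}\right) - 5 = \left(- \frac{7}{10} + g\right) - 5 = - \frac{57}{10} + g$)
$\left(K{\left(-22 \right)} + 187\right) \left(-45\right) = \left(\left(- \frac{57}{10} - 22\right) + 187\right) \left(-45\right) = \left(- \frac{277}{10} + 187\right) \left(-45\right) = \frac{1593}{10} \left(-45\right) = - \frac{14337}{2}$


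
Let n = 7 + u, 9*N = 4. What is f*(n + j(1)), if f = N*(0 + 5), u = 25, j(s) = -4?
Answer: 560/9 ≈ 62.222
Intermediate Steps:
N = 4/9 (N = (1/9)*4 = 4/9 ≈ 0.44444)
f = 20/9 (f = 4*(0 + 5)/9 = (4/9)*5 = 20/9 ≈ 2.2222)
n = 32 (n = 7 + 25 = 32)
f*(n + j(1)) = 20*(32 - 4)/9 = (20/9)*28 = 560/9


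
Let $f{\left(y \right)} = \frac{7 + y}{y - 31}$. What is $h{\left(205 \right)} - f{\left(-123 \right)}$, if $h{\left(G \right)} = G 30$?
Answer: $\frac{473492}{77} \approx 6149.3$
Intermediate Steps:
$h{\left(G \right)} = 30 G$
$f{\left(y \right)} = \frac{7 + y}{-31 + y}$
$h{\left(205 \right)} - f{\left(-123 \right)} = 30 \cdot 205 - \frac{7 - 123}{-31 - 123} = 6150 - \frac{1}{-154} \left(-116\right) = 6150 - \left(- \frac{1}{154}\right) \left(-116\right) = 6150 - \frac{58}{77} = \frac{473492}{77}$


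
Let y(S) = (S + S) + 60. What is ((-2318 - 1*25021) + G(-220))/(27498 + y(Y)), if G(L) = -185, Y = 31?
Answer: -6881/6905 ≈ -0.99652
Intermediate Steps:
y(S) = 60 + 2*S (y(S) = 2*S + 60 = 60 + 2*S)
((-2318 - 1*25021) + G(-220))/(27498 + y(Y)) = ((-2318 - 1*25021) - 185)/(27498 + (60 + 2*31)) = ((-2318 - 25021) - 185)/(27498 + (60 + 62)) = (-27339 - 185)/(27498 + 122) = -27524/27620 = -27524*1/27620 = -6881/6905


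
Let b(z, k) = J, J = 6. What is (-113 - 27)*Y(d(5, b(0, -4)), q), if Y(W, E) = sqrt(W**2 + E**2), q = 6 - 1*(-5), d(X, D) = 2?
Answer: -700*sqrt(5) ≈ -1565.2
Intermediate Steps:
b(z, k) = 6
q = 11 (q = 6 + 5 = 11)
Y(W, E) = sqrt(E**2 + W**2)
(-113 - 27)*Y(d(5, b(0, -4)), q) = (-113 - 27)*sqrt(11**2 + 2**2) = -140*sqrt(121 + 4) = -700*sqrt(5)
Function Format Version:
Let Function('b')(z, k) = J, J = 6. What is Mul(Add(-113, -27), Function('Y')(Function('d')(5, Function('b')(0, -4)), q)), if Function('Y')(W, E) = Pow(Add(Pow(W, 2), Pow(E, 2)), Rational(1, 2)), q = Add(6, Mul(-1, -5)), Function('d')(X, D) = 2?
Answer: Mul(-700, Pow(5, Rational(1, 2))) ≈ -1565.2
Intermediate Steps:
Function('b')(z, k) = 6
q = 11 (q = Add(6, 5) = 11)
Function('Y')(W, E) = Pow(Add(Pow(E, 2), Pow(W, 2)), Rational(1, 2))
Mul(Add(-113, -27), Function('Y')(Function('d')(5, Function('b')(0, -4)), q)) = Mul(Add(-113, -27), Pow(Add(Pow(11, 2), Pow(2, 2)), Rational(1, 2))) = Mul(-140, Pow(Add(121, 4), Rational(1, 2))) = Mul(-140, Pow(125, Rational(1, 2))) = Mul(-140, Mul(5, Pow(5, Rational(1, 2)))) = Mul(-700, Pow(5, Rational(1, 2)))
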